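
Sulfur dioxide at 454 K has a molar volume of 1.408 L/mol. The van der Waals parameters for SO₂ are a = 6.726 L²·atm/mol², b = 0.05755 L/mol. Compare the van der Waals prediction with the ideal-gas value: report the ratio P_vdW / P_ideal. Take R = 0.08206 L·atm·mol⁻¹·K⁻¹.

P_vdW / P_ideal ≈ 0.9144

Ideal: P_ideal = RT/V_m = (0.08206)(454)/1.408 = 26.4597 atm
vdW: P = RT/(V_m − b) − a/V_m² = 37.2552/1.35045 − 6.726/1.98246 = 27.5872 − 3.39275 = 24.1945 atm
Ratio = 24.1945/26.4597 = 0.9144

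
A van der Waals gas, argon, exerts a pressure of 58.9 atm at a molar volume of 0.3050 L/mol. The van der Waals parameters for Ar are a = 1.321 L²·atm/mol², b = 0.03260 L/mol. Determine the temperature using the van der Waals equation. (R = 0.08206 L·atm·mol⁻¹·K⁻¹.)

T = (P + a/V_m²)(V_m − b)/R
P + a/V_m² = 58.9 + 1.321/(0.3050)² = 73.100 atm
V_m − b = 0.3050 − 0.03260 = 0.27240 L/mol
T = (73.100)(0.27240)/0.08206 = 242.7 K

T ≈ 242.7 K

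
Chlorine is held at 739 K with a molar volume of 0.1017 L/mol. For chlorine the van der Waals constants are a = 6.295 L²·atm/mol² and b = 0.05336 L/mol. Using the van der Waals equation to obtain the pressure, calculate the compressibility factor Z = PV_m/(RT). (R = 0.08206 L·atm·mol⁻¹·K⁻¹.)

Z ≈ 1.083

P = RT/(V_m − b) − a/V_m² = (0.08206)(739)/(0.1017 − 0.05336) − 6.295/(0.1017)²
  = 60.642/0.048340 − 608.63 = 1254.5 − 608.63 = 645.9 atm
Z = PV_m/(RT) = (645.9)(0.1017)/((0.08206)(739)) = 65.688/60.642 = 1.083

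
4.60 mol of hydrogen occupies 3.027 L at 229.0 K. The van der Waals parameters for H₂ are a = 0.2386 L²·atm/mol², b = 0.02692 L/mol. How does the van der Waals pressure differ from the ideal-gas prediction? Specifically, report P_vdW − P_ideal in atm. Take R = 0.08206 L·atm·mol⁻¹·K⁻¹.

ΔP ≈ 0.667 atm

Ideal: P_ideal = nRT/V = (4.60)(0.08206)(229.0)/3.027 = 28.5570 atm
vdW: P = nRT/(V − nb) − a n²/V² = 86.4420/2.90317 − 5.04878/9.16273 = 29.7750 − 0.551013 = 29.2240 atm
ΔP = 29.2240 − 28.5570 = 0.667 atm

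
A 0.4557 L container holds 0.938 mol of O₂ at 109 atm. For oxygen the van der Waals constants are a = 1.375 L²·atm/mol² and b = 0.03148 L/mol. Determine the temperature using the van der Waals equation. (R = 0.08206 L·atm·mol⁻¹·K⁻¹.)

T ≈ 635.8 K

T = (P + a n²/V²)(V − nb)/(nR)
P + a n²/V² = 109 + (1.375)(0.938)²/(0.4557)² = 114.83 atm
V − nb = 0.4557 − (0.938)(0.03148) = 0.42617 L
T = (114.83)(0.42617)/((0.938)(0.08206)) = 635.8 K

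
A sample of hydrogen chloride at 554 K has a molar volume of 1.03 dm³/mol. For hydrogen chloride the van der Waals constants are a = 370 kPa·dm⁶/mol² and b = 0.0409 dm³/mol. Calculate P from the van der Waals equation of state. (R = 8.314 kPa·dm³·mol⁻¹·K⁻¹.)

P ≈ 4308 kPa

P = RT/(V_m − b) − a/V_m²
RT/(V_m − b) = (8.314)(554)/(1.03 − 0.0409) = 4606.0/0.98910 = 4656.8 kPa
a/V_m² = 370/(1.03)² = 348.76 kPa
P = 4656.8 − 348.76 = 4308 kPa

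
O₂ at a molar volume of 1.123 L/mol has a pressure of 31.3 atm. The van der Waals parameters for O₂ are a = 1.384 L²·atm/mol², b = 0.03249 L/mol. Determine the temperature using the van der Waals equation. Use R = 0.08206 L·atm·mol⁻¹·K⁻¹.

T = (P + a/V_m²)(V_m − b)/R
P + a/V_m² = 31.3 + 1.384/(1.123)² = 32.397 atm
V_m − b = 1.123 − 0.03249 = 1.0905 L/mol
T = (32.397)(1.0905)/0.08206 = 430.5 K

T ≈ 430.5 K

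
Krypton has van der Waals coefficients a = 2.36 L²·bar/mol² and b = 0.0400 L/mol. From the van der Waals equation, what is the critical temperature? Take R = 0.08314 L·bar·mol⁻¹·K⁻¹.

For a van der Waals gas, T_c = 8a/(27Rb).
T_c = 8×2.36/(27×0.08314×0.0400) = 18.880/0.089791 = 210.3 K

T_c ≈ 210.3 K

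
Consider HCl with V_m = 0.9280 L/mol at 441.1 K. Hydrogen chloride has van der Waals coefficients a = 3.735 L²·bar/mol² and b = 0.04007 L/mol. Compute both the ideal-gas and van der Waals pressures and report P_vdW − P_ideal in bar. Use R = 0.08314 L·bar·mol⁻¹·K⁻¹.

Ideal: P_ideal = RT/V_m = (0.08314)(441.1)/0.9280 = 39.5184 bar
vdW: P = RT/(V_m − b) − a/V_m² = 36.6731/0.887930 − 3.735/0.861184 = 41.3018 − 4.33705 = 36.9648 bar
ΔP = 36.9648 − 39.5184 = -2.554 bar

ΔP ≈ -2.554 bar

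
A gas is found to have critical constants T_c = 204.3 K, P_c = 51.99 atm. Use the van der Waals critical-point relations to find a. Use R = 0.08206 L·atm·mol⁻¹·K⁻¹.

From T_c = 8a/(27Rb) and P_c = a/(27b²): a = 27 R² T_c²/(64 P_c).
a = 27×(0.08206)²×(204.3)²/(64×51.99) = 7588.6/3327.4 = 2.281 L²·atm/mol²

a ≈ 2.281 L²·atm/mol²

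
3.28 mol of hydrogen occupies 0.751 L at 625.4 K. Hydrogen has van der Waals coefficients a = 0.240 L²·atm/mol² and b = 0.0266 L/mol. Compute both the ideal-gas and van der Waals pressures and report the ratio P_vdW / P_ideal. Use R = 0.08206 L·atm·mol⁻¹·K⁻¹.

Ideal: P_ideal = nRT/V = (3.28)(0.08206)(625.4)/0.751 = 224.142 atm
vdW: P = nRT/(V − nb) − a n²/V² = 168.331/0.663752 − 2.58202/0.564001 = 253.605 − 4.57804 = 249.027 atm
Ratio = 249.027/224.142 = 1.111

P_vdW / P_ideal ≈ 1.111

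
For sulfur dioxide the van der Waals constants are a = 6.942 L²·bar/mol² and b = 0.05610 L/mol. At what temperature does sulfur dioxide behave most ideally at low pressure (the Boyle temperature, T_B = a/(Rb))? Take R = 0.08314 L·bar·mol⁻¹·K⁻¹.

For a van der Waals gas the second virial coefficient B₂ = b − a/(RT) vanishes at T_B = a/(Rb).
T_B = 6.942/(0.08314×0.05610) = 6.942/0.0046642 = 1488 K

T_B ≈ 1488 K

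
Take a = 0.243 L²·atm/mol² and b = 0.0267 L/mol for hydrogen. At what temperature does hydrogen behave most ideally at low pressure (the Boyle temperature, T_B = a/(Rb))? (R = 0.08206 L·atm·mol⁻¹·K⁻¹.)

T_B ≈ 110.9 K

For a van der Waals gas the second virial coefficient B₂ = b − a/(RT) vanishes at T_B = a/(Rb).
T_B = 0.243/(0.08206×0.0267) = 0.243/0.0021910 = 110.9 K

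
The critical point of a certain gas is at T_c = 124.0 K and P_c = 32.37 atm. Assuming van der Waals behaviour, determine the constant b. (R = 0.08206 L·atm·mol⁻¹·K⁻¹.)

From T_c = 8a/(27Rb) and P_c = a/(27b²): b = R T_c/(8 P_c).
b = (0.08206)(124.0)/(8×32.37) = 10.175/258.96 = 0.03929 L/mol

b ≈ 0.03929 L/mol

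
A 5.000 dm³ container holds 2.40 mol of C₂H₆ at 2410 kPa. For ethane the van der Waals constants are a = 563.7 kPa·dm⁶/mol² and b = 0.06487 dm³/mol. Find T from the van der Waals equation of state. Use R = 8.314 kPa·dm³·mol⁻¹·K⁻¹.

T ≈ 616.6 K

T = (P + a n²/V²)(V − nb)/(nR)
P + a n²/V² = 2410 + (563.7)(2.40)²/(5.000)² = 2539.9 kPa
V − nb = 5.000 − (2.40)(0.06487) = 4.8443 dm³
T = (2539.9)(4.8443)/((2.40)(8.314)) = 616.6 K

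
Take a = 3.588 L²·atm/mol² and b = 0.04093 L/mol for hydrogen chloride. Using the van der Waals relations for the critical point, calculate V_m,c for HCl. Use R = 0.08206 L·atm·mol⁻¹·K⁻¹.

For a van der Waals gas, V_m,c = 3b.
V_m,c = 3×0.04093 = 0.1228 L/mol

V_m,c ≈ 0.1228 L/mol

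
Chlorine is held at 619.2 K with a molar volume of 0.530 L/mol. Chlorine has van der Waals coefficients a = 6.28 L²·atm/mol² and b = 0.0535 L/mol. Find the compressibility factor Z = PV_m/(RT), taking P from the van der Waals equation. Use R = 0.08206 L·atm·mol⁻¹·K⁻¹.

P = RT/(V_m − b) − a/V_m² = (0.08206)(619.2)/(0.530 − 0.0535) − 6.28/(0.530)²
  = 50.812/0.47650 − 22.357 = 106.64 − 22.357 = 84.28 atm
Z = PV_m/(RT) = (84.28)(0.530)/((0.08206)(619.2)) = 44.668/50.812 = 0.8791

Z ≈ 0.8791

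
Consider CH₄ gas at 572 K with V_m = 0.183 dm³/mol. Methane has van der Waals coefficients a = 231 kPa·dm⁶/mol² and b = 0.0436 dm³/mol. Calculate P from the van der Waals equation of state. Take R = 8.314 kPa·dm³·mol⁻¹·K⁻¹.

P ≈ 27217 kPa

P = RT/(V_m − b) − a/V_m²
RT/(V_m − b) = (8.314)(572)/(0.183 − 0.0436) = 4755.6/0.13940 = 34115 kPa
a/V_m² = 231/(0.183)² = 6897.8 kPa
P = 34115 − 6897.8 = 27217 kPa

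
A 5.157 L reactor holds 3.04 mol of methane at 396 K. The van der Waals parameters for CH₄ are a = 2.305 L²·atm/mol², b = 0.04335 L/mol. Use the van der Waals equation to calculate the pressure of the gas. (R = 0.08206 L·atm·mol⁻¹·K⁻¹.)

P = nRT/(V − nb) − a n²/V²
nRT/(V − nb) = (3.04)(0.08206)(396)/(5.157 − 3.04×0.04335) = 98.787/5.0252 = 19.658 atm
a n²/V² = (2.305)(3.04)²/(5.157)² = 0.80098 atm
P = 19.658 − 0.80098 = 18.86 atm

P ≈ 18.86 atm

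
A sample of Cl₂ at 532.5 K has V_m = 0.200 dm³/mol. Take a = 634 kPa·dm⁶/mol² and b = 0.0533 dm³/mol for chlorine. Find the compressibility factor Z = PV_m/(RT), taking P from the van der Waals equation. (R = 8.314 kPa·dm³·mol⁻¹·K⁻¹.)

Z ≈ 0.6473

P = RT/(V_m − b) − a/V_m² = (8.314)(532.5)/(0.200 − 0.0533) − 634/(0.200)²
  = 4427.2/0.14670 − 15850 = 30179 − 15850 = 14329 kPa
Z = PV_m/(RT) = (14329)(0.200)/((8.314)(532.5)) = 2865.8/4427.2 = 0.6473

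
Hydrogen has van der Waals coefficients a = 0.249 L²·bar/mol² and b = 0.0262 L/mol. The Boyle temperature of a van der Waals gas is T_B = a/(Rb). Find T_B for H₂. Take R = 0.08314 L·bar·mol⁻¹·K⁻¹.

For a van der Waals gas the second virial coefficient B₂ = b − a/(RT) vanishes at T_B = a/(Rb).
T_B = 0.249/(0.08314×0.0262) = 0.249/0.0021783 = 114.3 K

T_B ≈ 114.3 K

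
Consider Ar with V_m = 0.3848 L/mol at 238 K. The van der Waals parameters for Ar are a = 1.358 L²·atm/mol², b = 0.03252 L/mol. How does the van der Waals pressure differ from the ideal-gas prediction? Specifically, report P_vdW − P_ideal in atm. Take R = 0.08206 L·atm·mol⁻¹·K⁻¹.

Ideal: P_ideal = RT/V_m = (0.08206)(238)/0.3848 = 50.7544 atm
vdW: P = RT/(V_m − b) − a/V_m² = 19.5303/0.352280 − 1.358/0.148071 = 55.4397 − 9.17128 = 46.2684 atm
ΔP = 46.2684 − 50.7544 = -4.486 atm

ΔP ≈ -4.486 atm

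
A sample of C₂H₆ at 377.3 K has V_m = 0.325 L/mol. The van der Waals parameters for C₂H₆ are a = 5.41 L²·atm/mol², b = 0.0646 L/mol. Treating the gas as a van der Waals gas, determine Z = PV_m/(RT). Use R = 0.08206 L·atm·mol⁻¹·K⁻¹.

P = RT/(V_m − b) − a/V_m² = (0.08206)(377.3)/(0.325 − 0.0646) − 5.41/(0.325)²
  = 30.961/0.26040 − 51.219 = 118.90 − 51.219 = 67.68 atm
Z = PV_m/(RT) = (67.68)(0.325)/((0.08206)(377.3)) = 21.996/30.961 = 0.7104

Z ≈ 0.7104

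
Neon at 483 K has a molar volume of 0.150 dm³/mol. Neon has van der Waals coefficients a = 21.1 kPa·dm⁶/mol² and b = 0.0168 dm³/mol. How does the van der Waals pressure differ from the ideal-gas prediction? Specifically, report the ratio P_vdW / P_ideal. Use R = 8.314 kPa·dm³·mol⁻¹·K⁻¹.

Ideal: P_ideal = RT/V_m = (8.314)(483)/0.150 = 26771.1 kPa
vdW: P = RT/(V_m − b) − a/V_m² = 4015.66/0.133200 − 21.1/0.0225000 = 30147.6 − 937.778 = 29209.8 kPa
Ratio = 29209.8/26771.1 = 1.091

P_vdW / P_ideal ≈ 1.091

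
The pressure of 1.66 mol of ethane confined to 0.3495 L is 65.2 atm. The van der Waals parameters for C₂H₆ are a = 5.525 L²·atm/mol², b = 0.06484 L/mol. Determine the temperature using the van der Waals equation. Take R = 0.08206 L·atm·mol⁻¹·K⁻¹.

T = (P + a n²/V²)(V − nb)/(nR)
P + a n²/V² = 65.2 + (5.525)(1.66)²/(0.3495)² = 189.84 atm
V − nb = 0.3495 − (1.66)(0.06484) = 0.24187 L
T = (189.84)(0.24187)/((1.66)(0.08206)) = 337.1 K

T ≈ 337.1 K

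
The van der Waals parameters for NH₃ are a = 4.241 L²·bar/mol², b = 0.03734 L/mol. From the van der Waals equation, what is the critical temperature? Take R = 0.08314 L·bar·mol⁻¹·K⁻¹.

For a van der Waals gas, T_c = 8a/(27Rb).
T_c = 8×4.241/(27×0.08314×0.03734) = 33.928/0.083820 = 404.8 K

T_c ≈ 404.8 K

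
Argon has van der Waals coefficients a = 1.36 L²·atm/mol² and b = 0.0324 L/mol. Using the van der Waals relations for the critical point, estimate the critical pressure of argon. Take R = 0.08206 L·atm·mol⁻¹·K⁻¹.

For a van der Waals gas, P_c = a/(27b²).
P_c = 1.36/(27×(0.0324)²) = 1.36/0.028344 = 47.98 atm

P_c ≈ 47.98 atm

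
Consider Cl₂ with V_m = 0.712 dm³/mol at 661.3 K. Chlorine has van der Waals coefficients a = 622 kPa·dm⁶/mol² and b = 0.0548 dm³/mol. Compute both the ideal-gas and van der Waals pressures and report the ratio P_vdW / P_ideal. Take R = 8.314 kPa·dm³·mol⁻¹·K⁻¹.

Ideal: P_ideal = RT/V_m = (8.314)(661.3)/0.712 = 7721.98 kPa
vdW: P = RT/(V_m − b) − a/V_m² = 5498.05/0.657200 − 622/0.506944 = 8365.87 − 1226.96 = 7138.91 kPa
Ratio = 7138.91/7721.98 = 0.9245

P_vdW / P_ideal ≈ 0.9245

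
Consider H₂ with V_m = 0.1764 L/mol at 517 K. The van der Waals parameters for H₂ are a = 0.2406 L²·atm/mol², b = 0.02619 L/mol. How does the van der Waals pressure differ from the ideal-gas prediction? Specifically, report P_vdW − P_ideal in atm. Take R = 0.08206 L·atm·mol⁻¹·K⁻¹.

Ideal: P_ideal = RT/V_m = (0.08206)(517)/0.1764 = 240.505 atm
vdW: P = RT/(V_m − b) − a/V_m² = 42.4250/0.150210 − 0.2406/0.0311170 = 282.438 − 7.73211 = 274.706 atm
ΔP = 274.706 − 240.505 = 34.20 atm

ΔP ≈ 34.20 atm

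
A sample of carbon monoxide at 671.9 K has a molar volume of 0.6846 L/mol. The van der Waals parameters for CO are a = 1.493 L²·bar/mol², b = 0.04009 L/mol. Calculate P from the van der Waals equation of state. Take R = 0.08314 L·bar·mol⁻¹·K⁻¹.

P = RT/(V_m − b) − a/V_m²
RT/(V_m − b) = (0.08314)(671.9)/(0.6846 − 0.04009) = 55.862/0.64451 = 86.674 bar
a/V_m² = 1.493/(0.6846)² = 3.1856 bar
P = 86.674 − 3.1856 = 83.49 bar

P ≈ 83.49 bar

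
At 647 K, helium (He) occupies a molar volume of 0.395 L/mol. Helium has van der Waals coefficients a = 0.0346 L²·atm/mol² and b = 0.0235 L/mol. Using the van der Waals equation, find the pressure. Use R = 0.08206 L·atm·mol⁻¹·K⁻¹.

P = RT/(V_m − b) − a/V_m²
RT/(V_m − b) = (0.08206)(647)/(0.395 − 0.0235) = 53.093/0.37150 = 142.92 atm
a/V_m² = 0.0346/(0.395)² = 0.22176 atm
P = 142.92 − 0.22176 = 142.7 atm

P ≈ 142.7 atm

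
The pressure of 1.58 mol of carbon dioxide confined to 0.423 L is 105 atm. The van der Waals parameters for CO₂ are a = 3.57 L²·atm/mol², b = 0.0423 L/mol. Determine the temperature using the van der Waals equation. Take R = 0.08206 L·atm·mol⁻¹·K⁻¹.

T ≈ 425.3 K

T = (P + a n²/V²)(V − nb)/(nR)
P + a n²/V² = 105 + (3.57)(1.58)²/(0.423)² = 154.81 atm
V − nb = 0.423 − (1.58)(0.0423) = 0.35617 L
T = (154.81)(0.35617)/((1.58)(0.08206)) = 425.3 K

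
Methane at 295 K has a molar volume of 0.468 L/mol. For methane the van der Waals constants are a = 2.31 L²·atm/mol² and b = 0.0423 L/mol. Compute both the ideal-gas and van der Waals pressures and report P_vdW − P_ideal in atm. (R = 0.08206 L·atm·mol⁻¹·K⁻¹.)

Ideal: P_ideal = RT/V_m = (0.08206)(295)/0.468 = 51.7259 atm
vdW: P = RT/(V_m − b) − a/V_m² = 24.2077/0.425700 − 2.31/0.219024 = 56.8656 − 10.5468 = 46.3188 atm
ΔP = 46.3188 − 51.7259 = -5.407 atm

ΔP ≈ -5.407 atm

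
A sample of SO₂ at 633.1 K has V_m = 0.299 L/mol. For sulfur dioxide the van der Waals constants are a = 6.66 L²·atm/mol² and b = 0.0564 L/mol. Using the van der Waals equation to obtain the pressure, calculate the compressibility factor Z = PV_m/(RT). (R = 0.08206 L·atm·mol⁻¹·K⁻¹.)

P = RT/(V_m − b) − a/V_m² = (0.08206)(633.1)/(0.299 − 0.0564) − 6.66/(0.299)²
  = 51.952/0.24260 − 74.496 = 214.15 − 74.496 = 139.65 atm
Z = PV_m/(RT) = (139.65)(0.299)/((0.08206)(633.1)) = 41.755/51.952 = 0.8037

Z ≈ 0.8037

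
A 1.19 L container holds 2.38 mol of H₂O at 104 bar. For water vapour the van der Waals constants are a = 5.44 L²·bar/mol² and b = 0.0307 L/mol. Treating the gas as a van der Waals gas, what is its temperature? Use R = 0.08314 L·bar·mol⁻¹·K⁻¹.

T ≈ 709.9 K

T = (P + a n²/V²)(V − nb)/(nR)
P + a n²/V² = 104 + (5.44)(2.38)²/(1.19)² = 125.76 bar
V − nb = 1.19 − (2.38)(0.0307) = 1.1169 L
T = (125.76)(1.1169)/((2.38)(0.08314)) = 709.9 K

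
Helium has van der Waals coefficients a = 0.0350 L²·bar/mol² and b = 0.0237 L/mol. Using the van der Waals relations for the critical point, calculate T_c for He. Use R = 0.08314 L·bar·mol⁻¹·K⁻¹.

For a van der Waals gas, T_c = 8a/(27Rb).
T_c = 8×0.0350/(27×0.08314×0.0237) = 0.28000/0.053201 = 5.263 K

T_c ≈ 5.263 K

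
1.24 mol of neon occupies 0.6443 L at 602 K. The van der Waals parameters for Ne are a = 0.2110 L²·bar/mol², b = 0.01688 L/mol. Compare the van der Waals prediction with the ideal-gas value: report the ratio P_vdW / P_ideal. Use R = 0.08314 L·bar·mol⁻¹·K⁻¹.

Ideal: P_ideal = nRT/V = (1.24)(0.08314)(602)/0.6443 = 96.3252 bar
vdW: P = nRT/(V − nb) − a n²/V² = 62.0623/0.623369 − 0.324434/0.415122 = 99.5595 − 0.781539 = 98.7780 bar
Ratio = 98.7780/96.3252 = 1.025

P_vdW / P_ideal ≈ 1.025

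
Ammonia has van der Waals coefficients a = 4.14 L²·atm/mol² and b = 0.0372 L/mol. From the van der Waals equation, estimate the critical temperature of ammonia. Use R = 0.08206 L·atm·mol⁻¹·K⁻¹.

For a van der Waals gas, T_c = 8a/(27Rb).
T_c = 8×4.14/(27×0.08206×0.0372) = 33.120/0.082421 = 401.8 K

T_c ≈ 401.8 K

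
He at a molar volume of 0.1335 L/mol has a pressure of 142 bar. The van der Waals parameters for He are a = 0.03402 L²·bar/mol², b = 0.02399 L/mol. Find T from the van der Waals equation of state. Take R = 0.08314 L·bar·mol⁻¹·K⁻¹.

T = (P + a/V_m²)(V_m − b)/R
P + a/V_m² = 142 + 0.03402/(0.1335)² = 143.91 bar
V_m − b = 0.1335 − 0.02399 = 0.10951 L/mol
T = (143.91)(0.10951)/0.08314 = 189.6 K

T ≈ 189.6 K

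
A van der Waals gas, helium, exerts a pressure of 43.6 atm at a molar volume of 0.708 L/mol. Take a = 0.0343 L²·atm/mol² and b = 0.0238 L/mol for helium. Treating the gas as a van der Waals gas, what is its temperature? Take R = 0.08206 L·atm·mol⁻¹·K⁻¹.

T ≈ 364.1 K

T = (P + a/V_m²)(V_m − b)/R
P + a/V_m² = 43.6 + 0.0343/(0.708)² = 43.668 atm
V_m − b = 0.708 − 0.0238 = 0.68420 L/mol
T = (43.668)(0.68420)/0.08206 = 364.1 K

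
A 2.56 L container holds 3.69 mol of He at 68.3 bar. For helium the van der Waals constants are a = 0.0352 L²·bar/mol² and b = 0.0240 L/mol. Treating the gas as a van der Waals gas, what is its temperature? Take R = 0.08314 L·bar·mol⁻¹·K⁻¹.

T ≈ 550.8 K

T = (P + a n²/V²)(V − nb)/(nR)
P + a n²/V² = 68.3 + (0.0352)(3.69)²/(2.56)² = 68.373 bar
V − nb = 2.56 − (3.69)(0.0240) = 2.4714 L
T = (68.373)(2.4714)/((3.69)(0.08314)) = 550.8 K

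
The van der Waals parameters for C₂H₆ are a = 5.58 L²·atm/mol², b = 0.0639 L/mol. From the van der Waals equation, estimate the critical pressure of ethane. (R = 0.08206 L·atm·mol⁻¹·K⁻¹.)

For a van der Waals gas, P_c = a/(27b²).
P_c = 5.58/(27×(0.0639)²) = 5.58/0.11025 = 50.61 atm

P_c ≈ 50.61 atm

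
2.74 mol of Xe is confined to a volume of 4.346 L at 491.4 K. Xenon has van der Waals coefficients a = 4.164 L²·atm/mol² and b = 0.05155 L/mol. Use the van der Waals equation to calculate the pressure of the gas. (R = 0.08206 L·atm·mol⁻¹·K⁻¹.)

P = nRT/(V − nb) − a n²/V²
nRT/(V − nb) = (2.74)(0.08206)(491.4)/(4.346 − 2.74×0.05155) = 110.49/4.2048 = 26.277 atm
a n²/V² = (4.164)(2.74)²/(4.346)² = 1.6551 atm
P = 26.277 − 1.6551 = 24.62 atm

P ≈ 24.62 atm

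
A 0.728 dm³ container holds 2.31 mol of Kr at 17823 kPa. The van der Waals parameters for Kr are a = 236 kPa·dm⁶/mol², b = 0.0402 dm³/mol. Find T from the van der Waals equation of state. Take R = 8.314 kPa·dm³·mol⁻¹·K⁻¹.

T = (P + a n²/V²)(V − nb)/(nR)
P + a n²/V² = 17823 + (236)(2.31)²/(0.728)² = 20199 kPa
V − nb = 0.728 − (2.31)(0.0402) = 0.63514 dm³
T = (20199)(0.63514)/((2.31)(8.314)) = 668.0 K

T ≈ 668.0 K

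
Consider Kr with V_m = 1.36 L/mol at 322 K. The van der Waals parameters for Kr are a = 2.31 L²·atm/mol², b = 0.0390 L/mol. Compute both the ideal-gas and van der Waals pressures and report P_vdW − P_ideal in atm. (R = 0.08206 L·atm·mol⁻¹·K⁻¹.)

Ideal: P_ideal = RT/V_m = (0.08206)(322)/1.36 = 19.4289 atm
vdW: P = RT/(V_m − b) − a/V_m² = 26.4233/1.32100 − 2.31/1.84960 = 20.0025 − 1.24892 = 18.7536 atm
ΔP = 18.7536 − 19.4289 = -0.675 atm

ΔP ≈ -0.675 atm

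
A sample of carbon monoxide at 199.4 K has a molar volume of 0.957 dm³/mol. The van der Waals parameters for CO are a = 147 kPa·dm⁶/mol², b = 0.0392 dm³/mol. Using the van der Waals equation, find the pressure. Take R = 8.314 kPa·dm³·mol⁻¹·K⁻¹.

P = RT/(V_m − b) − a/V_m²
RT/(V_m − b) = (8.314)(199.4)/(0.957 − 0.0392) = 1657.8/0.91780 = 1806.3 kPa
a/V_m² = 147/(0.957)² = 160.51 kPa
P = 1806.3 − 160.51 = 1646 kPa

P ≈ 1646 kPa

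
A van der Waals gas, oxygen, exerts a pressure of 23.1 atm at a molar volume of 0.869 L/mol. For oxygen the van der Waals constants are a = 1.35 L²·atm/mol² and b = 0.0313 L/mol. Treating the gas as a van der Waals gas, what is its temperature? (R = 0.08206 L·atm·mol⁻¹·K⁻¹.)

T ≈ 254.1 K

T = (P + a/V_m²)(V_m − b)/R
P + a/V_m² = 23.1 + 1.35/(0.869)² = 24.888 atm
V_m − b = 0.869 − 0.0313 = 0.83770 L/mol
T = (24.888)(0.83770)/0.08206 = 254.1 K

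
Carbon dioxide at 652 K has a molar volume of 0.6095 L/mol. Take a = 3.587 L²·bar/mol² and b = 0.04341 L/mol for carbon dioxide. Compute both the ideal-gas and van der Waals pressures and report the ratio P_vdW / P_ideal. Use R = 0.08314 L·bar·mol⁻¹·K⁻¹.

P_vdW / P_ideal ≈ 0.9681

Ideal: P_ideal = RT/V_m = (0.08314)(652)/0.6095 = 88.9373 bar
vdW: P = RT/(V_m − b) − a/V_m² = 54.2073/0.566090 − 3.587/0.371490 = 95.7574 − 9.65571 = 86.1017 bar
Ratio = 86.1017/88.9373 = 0.9681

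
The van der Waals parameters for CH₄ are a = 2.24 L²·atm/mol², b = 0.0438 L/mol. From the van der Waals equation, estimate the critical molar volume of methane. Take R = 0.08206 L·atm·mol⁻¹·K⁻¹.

V_m,c ≈ 0.1314 L/mol

For a van der Waals gas, V_m,c = 3b.
V_m,c = 3×0.0438 = 0.1314 L/mol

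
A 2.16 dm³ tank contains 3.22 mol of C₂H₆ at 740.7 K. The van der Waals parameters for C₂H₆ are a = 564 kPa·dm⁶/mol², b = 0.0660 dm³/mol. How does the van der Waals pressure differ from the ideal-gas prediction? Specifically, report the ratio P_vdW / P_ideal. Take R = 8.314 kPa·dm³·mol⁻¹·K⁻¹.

Ideal: P_ideal = nRT/V = (3.22)(8.314)(740.7)/2.16 = 9180.25 kPa
vdW: P = nRT/(V − nb) − a n²/V² = 19829.3/1.94748 − 5847.78/4.66560 = 10182.0 − 1253.38 = 8928.6 kPa
Ratio = 8928.6/9180.25 = 0.9726

P_vdW / P_ideal ≈ 0.9726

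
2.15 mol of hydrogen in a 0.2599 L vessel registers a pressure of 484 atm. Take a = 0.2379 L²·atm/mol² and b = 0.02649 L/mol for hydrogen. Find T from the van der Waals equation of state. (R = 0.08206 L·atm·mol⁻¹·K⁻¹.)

T = (P + a n²/V²)(V − nb)/(nR)
P + a n²/V² = 484 + (0.2379)(2.15)²/(0.2599)² = 500.28 atm
V − nb = 0.2599 − (2.15)(0.02649) = 0.20295 L
T = (500.28)(0.20295)/((2.15)(0.08206)) = 575.5 K

T ≈ 575.5 K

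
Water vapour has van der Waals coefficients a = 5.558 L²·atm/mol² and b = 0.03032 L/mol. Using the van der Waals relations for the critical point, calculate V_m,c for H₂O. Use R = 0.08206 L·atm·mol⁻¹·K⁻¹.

For a van der Waals gas, V_m,c = 3b.
V_m,c = 3×0.03032 = 0.09096 L/mol

V_m,c ≈ 0.09096 L/mol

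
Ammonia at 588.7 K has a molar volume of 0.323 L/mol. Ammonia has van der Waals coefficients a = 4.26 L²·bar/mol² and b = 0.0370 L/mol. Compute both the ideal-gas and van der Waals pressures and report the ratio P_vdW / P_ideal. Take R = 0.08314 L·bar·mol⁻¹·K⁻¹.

P_vdW / P_ideal ≈ 0.8599

Ideal: P_ideal = RT/V_m = (0.08314)(588.7)/0.323 = 151.531 bar
vdW: P = RT/(V_m − b) − a/V_m² = 48.9445/0.286000 − 4.26/0.104329 = 171.135 − 40.8324 = 130.303 bar
Ratio = 130.303/151.531 = 0.8599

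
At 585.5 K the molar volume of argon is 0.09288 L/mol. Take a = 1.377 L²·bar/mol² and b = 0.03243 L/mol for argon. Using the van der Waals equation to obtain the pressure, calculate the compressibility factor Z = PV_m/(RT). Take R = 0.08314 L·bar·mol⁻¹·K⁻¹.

P = RT/(V_m − b) − a/V_m² = (0.08314)(585.5)/(0.09288 − 0.03243) − 1.377/(0.09288)²
  = 48.678/0.060450 − 159.62 = 805.26 − 159.62 = 645.64 bar
Z = PV_m/(RT) = (645.64)(0.09288)/((0.08314)(585.5)) = 59.967/48.678 = 1.232

Z ≈ 1.232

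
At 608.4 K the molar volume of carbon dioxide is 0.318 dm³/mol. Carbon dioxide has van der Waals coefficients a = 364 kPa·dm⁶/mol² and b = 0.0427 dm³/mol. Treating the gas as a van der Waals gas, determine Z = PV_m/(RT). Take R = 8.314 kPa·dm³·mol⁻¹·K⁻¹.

Z ≈ 0.9288

P = RT/(V_m − b) − a/V_m² = (8.314)(608.4)/(0.318 − 0.0427) − 364/(0.318)²
  = 5058.2/0.27530 − 3599.5 = 18373 − 3599.5 = 14774 kPa
Z = PV_m/(RT) = (14774)(0.318)/((8.314)(608.4)) = 4698.1/5058.2 = 0.9288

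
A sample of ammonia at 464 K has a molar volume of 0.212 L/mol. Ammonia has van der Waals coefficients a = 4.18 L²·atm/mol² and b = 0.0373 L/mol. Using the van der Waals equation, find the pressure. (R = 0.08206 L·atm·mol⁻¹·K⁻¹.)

P ≈ 124.9 atm

P = RT/(V_m − b) − a/V_m²
RT/(V_m − b) = (0.08206)(464)/(0.212 − 0.0373) = 38.076/0.17470 = 217.95 atm
a/V_m² = 4.18/(0.212)² = 93.005 atm
P = 217.95 − 93.005 = 124.9 atm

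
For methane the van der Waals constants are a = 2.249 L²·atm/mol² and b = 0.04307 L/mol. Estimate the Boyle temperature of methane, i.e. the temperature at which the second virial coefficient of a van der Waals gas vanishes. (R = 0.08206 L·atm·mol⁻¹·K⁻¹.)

For a van der Waals gas the second virial coefficient B₂ = b − a/(RT) vanishes at T_B = a/(Rb).
T_B = 2.249/(0.08206×0.04307) = 2.249/0.0035343 = 636.3 K

T_B ≈ 636.3 K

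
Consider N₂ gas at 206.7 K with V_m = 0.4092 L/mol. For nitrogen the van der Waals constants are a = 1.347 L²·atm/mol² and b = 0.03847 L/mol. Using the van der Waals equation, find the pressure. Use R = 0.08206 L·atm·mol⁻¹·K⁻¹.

P = RT/(V_m − b) − a/V_m²
RT/(V_m − b) = (0.08206)(206.7)/(0.4092 − 0.03847) = 16.962/0.37073 = 45.753 atm
a/V_m² = 1.347/(0.4092)² = 8.0444 atm
P = 45.753 − 8.0444 = 37.71 atm

P ≈ 37.71 atm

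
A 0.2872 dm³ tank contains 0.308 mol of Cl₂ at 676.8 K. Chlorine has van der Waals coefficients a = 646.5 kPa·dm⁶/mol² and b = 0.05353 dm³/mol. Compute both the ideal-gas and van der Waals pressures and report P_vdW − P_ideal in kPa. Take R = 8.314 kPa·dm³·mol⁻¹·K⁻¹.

Ideal: P_ideal = nRT/V = (0.308)(8.314)(676.8)/0.2872 = 6034.44 kPa
vdW: P = nRT/(V − nb) − a n²/V² = 1733.09/0.270713 − 61.3296/0.0824838 = 6401.95 − 743.535 = 5658.42 kPa
ΔP = 5658.42 − 6034.44 = -376.0 kPa

ΔP ≈ -376.0 kPa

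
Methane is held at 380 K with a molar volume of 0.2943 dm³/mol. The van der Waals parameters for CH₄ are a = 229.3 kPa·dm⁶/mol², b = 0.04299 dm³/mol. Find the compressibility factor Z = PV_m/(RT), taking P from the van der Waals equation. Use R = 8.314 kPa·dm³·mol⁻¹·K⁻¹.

Z ≈ 0.9244

P = RT/(V_m − b) − a/V_m² = (8.314)(380)/(0.2943 − 0.04299) − 229.3/(0.2943)²
  = 3159.3/0.25131 − 2647.4 = 12571 − 2647.4 = 9924 kPa
Z = PV_m/(RT) = (9924)(0.2943)/((8.314)(380)) = 2920.6/3159.3 = 0.9244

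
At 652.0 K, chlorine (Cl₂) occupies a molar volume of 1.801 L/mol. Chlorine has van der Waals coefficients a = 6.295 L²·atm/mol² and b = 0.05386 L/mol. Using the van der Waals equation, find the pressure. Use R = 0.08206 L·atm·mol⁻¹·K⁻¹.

P ≈ 28.68 atm

P = RT/(V_m − b) − a/V_m²
RT/(V_m − b) = (0.08206)(652.0)/(1.801 − 0.05386) = 53.503/1.7471 = 30.624 atm
a/V_m² = 6.295/(1.801)² = 1.9407 atm
P = 30.624 − 1.9407 = 28.68 atm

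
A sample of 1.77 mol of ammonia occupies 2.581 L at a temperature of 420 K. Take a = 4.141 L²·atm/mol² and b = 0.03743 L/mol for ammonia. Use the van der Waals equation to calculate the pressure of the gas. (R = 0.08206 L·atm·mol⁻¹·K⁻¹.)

P ≈ 22.31 atm

P = nRT/(V − nb) − a n²/V²
nRT/(V − nb) = (1.77)(0.08206)(420)/(2.581 − 1.77×0.03743) = 61.003/2.5147 = 24.259 atm
a n²/V² = (4.141)(1.77)²/(2.581)² = 1.9475 atm
P = 24.259 − 1.9475 = 22.31 atm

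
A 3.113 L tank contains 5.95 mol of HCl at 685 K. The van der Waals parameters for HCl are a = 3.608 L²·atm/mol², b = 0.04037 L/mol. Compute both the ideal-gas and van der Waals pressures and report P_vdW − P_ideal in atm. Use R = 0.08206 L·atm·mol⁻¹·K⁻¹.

Ideal: P_ideal = nRT/V = (5.95)(0.08206)(685)/3.113 = 107.438 atm
vdW: P = nRT/(V − nb) − a n²/V² = 334.456/2.87280 − 127.732/9.69077 = 116.422 − 13.1808 = 103.241 atm
ΔP = 103.241 − 107.438 = -4.20 atm

ΔP ≈ -4.20 atm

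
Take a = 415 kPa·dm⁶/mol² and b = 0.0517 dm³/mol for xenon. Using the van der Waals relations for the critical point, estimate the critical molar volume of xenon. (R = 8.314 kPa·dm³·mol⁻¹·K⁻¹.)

V_m,c ≈ 0.1551 dm³/mol

For a van der Waals gas, V_m,c = 3b.
V_m,c = 3×0.0517 = 0.1551 dm³/mol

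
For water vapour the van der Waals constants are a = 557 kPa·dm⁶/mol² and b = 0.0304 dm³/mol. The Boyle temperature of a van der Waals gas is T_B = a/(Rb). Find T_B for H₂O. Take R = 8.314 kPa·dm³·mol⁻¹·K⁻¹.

For a van der Waals gas the second virial coefficient B₂ = b − a/(RT) vanishes at T_B = a/(Rb).
T_B = 557/(8.314×0.0304) = 557/0.25275 = 2204 K

T_B ≈ 2204 K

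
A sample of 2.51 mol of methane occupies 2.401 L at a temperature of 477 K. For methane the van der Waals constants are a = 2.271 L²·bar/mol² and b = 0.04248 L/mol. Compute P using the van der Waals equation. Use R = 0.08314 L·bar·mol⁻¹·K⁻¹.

P = nRT/(V − nb) − a n²/V²
nRT/(V − nb) = (2.51)(0.08314)(477)/(2.401 − 2.51×0.04248) = 99.541/2.2944 = 43.384 bar
a n²/V² = (2.271)(2.51)²/(2.401)² = 2.4819 bar
P = 43.384 − 2.4819 = 40.90 bar

P ≈ 40.90 bar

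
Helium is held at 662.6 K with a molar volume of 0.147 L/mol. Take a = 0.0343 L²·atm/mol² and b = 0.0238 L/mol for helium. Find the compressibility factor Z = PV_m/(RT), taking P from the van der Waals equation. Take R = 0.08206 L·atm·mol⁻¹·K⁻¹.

Z ≈ 1.189

P = RT/(V_m − b) − a/V_m² = (0.08206)(662.6)/(0.147 − 0.0238) − 0.0343/(0.147)²
  = 54.373/0.12320 − 1.5873 = 441.34 − 1.5873 = 439.75 atm
Z = PV_m/(RT) = (439.75)(0.147)/((0.08206)(662.6)) = 64.643/54.373 = 1.189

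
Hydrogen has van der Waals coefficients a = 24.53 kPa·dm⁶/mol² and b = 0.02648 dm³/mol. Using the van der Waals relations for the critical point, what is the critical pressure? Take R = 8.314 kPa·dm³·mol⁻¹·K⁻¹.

For a van der Waals gas, P_c = a/(27b²).
P_c = 24.53/(27×(0.02648)²) = 24.53/0.018932 = 1296 kPa

P_c ≈ 1296 kPa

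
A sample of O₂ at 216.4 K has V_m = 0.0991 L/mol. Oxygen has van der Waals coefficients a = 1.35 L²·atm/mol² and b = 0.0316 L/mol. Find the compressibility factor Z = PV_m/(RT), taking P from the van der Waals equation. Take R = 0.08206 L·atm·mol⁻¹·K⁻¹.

P = RT/(V_m − b) − a/V_m² = (0.08206)(216.4)/(0.0991 − 0.0316) − 1.35/(0.0991)²
  = 17.758/0.067500 − 137.46 = 263.08 − 137.46 = 125.62 atm
Z = PV_m/(RT) = (125.62)(0.0991)/((0.08206)(216.4)) = 12.449/17.758 = 0.7010

Z ≈ 0.7010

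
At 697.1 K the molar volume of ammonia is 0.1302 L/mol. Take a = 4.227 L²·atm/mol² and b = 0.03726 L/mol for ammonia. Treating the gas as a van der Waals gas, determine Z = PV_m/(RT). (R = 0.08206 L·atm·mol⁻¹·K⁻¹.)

P = RT/(V_m − b) − a/V_m² = (0.08206)(697.1)/(0.1302 − 0.03726) − 4.227/(0.1302)²
  = 57.204/0.092940 − 249.35 = 615.49 − 249.35 = 366.14 atm
Z = PV_m/(RT) = (366.14)(0.1302)/((0.08206)(697.1)) = 47.671/57.204 = 0.8334

Z ≈ 0.8334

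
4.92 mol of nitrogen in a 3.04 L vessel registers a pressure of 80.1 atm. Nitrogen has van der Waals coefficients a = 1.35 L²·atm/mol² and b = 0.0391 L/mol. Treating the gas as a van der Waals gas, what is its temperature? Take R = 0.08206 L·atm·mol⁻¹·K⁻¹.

T ≈ 589.9 K

T = (P + a n²/V²)(V − nb)/(nR)
P + a n²/V² = 80.1 + (1.35)(4.92)²/(3.04)² = 83.636 atm
V − nb = 3.04 − (4.92)(0.0391) = 2.8476 L
T = (83.636)(2.8476)/((4.92)(0.08206)) = 589.9 K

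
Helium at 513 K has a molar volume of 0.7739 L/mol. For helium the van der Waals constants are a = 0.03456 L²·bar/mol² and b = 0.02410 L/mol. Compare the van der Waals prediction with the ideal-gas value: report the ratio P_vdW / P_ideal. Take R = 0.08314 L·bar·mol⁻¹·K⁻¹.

Ideal: P_ideal = RT/V_m = (0.08314)(513)/0.7739 = 55.1115 bar
vdW: P = RT/(V_m − b) − a/V_m² = 42.6508/0.749800 − 0.03456/0.598921 = 56.8829 − 0.0577038 = 56.8252 bar
Ratio = 56.8252/55.1115 = 1.031

P_vdW / P_ideal ≈ 1.031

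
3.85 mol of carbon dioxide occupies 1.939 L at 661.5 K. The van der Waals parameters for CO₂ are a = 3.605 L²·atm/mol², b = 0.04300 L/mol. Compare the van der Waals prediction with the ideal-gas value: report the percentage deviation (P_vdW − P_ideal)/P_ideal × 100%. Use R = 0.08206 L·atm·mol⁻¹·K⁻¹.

Ideal: P_ideal = nRT/V = (3.85)(0.08206)(661.5)/1.939 = 107.782 atm
vdW: P = nRT/(V − nb) − a n²/V² = 208.988/1.77345 − 53.4351/3.75972 = 117.843 − 14.2125 = 103.631 atm
% deviation = (103.631 − 107.782)/107.782 × 100% = -3.85%

-3.85 %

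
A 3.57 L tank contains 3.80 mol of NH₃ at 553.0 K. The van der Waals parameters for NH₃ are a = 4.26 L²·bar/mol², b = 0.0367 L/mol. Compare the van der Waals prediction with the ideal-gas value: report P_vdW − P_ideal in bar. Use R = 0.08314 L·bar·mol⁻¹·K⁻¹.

Ideal: P_ideal = nRT/V = (3.80)(0.08314)(553.0)/3.57 = 48.9385 bar
vdW: P = nRT/(V − nb) − a n²/V² = 174.710/3.43054 − 61.5144/12.7449 = 50.9278 − 4.82659 = 46.1012 bar
ΔP = 46.1012 − 48.9385 = -2.837 bar

ΔP ≈ -2.837 bar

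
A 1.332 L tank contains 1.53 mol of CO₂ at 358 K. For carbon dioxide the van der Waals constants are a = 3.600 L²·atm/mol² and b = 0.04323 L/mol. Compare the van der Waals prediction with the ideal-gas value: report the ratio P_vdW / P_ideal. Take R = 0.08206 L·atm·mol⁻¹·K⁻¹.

Ideal: P_ideal = nRT/V = (1.53)(0.08206)(358)/1.332 = 33.7444 atm
vdW: P = nRT/(V − nb) − a n²/V² = 44.9475/1.26586 − 8.42724/1.77422 = 35.5075 − 4.74983 = 30.7577 atm
Ratio = 30.7577/33.7444 = 0.9115

P_vdW / P_ideal ≈ 0.9115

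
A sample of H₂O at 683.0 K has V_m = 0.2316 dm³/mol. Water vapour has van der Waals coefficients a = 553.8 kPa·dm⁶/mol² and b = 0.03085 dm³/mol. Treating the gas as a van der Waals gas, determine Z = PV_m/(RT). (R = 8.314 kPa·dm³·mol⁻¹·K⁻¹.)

P = RT/(V_m − b) − a/V_m² = (8.314)(683.0)/(0.2316 − 0.03085) − 553.8/(0.2316)²
  = 5678.5/0.20075 − 10325 = 28286 − 10325 = 17961 kPa
Z = PV_m/(RT) = (17961)(0.2316)/((8.314)(683.0)) = 4159.8/5678.5 = 0.7326

Z ≈ 0.7326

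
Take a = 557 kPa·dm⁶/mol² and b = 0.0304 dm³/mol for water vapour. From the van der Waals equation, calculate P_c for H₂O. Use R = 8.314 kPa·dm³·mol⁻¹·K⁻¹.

For a van der Waals gas, P_c = a/(27b²).
P_c = 557/(27×(0.0304)²) = 557/0.024952 = 22323 kPa

P_c ≈ 22323 kPa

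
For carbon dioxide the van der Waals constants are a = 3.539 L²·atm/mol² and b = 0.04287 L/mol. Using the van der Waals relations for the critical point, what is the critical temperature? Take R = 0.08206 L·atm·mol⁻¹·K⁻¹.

T_c ≈ 298.1 K

For a van der Waals gas, T_c = 8a/(27Rb).
T_c = 8×3.539/(27×0.08206×0.04287) = 28.312/0.094984 = 298.1 K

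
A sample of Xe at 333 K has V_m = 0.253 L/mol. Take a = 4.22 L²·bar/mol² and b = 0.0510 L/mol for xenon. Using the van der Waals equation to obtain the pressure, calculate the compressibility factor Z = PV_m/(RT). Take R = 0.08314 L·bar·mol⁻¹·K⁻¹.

P = RT/(V_m − b) − a/V_m² = (0.08314)(333)/(0.253 − 0.0510) − 4.22/(0.253)²
  = 27.686/0.20200 − 65.928 = 137.06 − 65.928 = 71.13 bar
Z = PV_m/(RT) = (71.13)(0.253)/((0.08314)(333)) = 17.996/27.686 = 0.6500

Z ≈ 0.6500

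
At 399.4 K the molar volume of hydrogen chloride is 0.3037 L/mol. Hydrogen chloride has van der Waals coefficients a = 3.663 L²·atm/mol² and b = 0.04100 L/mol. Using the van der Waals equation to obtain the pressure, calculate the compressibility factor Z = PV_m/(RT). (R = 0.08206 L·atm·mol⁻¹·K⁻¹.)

P = RT/(V_m − b) − a/V_m² = (0.08206)(399.4)/(0.3037 − 0.04100) − 3.663/(0.3037)²
  = 32.775/0.26270 − 39.714 = 124.76 − 39.714 = 85.05 atm
Z = PV_m/(RT) = (85.05)(0.3037)/((0.08206)(399.4)) = 25.830/32.775 = 0.7881

Z ≈ 0.7881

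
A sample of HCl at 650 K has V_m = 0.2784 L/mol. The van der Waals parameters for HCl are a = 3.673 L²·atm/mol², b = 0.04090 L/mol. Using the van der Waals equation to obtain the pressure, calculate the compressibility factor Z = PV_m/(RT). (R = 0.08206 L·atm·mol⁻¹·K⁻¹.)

Z ≈ 0.9249

P = RT/(V_m − b) − a/V_m² = (0.08206)(650)/(0.2784 − 0.04090) − 3.673/(0.2784)²
  = 53.339/0.23750 − 47.390 = 224.59 − 47.390 = 177.20 atm
Z = PV_m/(RT) = (177.20)(0.2784)/((0.08206)(650)) = 49.332/53.339 = 0.9249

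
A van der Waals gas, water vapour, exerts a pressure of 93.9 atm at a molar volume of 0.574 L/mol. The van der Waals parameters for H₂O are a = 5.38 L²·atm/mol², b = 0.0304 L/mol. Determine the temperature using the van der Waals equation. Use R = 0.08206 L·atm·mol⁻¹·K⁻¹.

T ≈ 730.2 K

T = (P + a/V_m²)(V_m − b)/R
P + a/V_m² = 93.9 + 5.38/(0.574)² = 110.23 atm
V_m − b = 0.574 − 0.0304 = 0.54360 L/mol
T = (110.23)(0.54360)/0.08206 = 730.2 K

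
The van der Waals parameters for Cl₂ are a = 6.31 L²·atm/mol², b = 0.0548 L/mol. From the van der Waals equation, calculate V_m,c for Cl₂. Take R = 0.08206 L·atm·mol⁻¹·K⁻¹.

For a van der Waals gas, V_m,c = 3b.
V_m,c = 3×0.0548 = 0.1644 L/mol

V_m,c ≈ 0.1644 L/mol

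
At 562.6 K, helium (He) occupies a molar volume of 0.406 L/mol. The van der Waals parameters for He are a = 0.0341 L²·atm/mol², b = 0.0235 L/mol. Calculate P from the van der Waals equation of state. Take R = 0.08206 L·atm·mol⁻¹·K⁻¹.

P ≈ 120.5 atm

P = RT/(V_m − b) − a/V_m²
RT/(V_m − b) = (0.08206)(562.6)/(0.406 − 0.0235) = 46.167/0.38250 = 120.70 atm
a/V_m² = 0.0341/(0.406)² = 0.20687 atm
P = 120.70 − 0.20687 = 120.5 atm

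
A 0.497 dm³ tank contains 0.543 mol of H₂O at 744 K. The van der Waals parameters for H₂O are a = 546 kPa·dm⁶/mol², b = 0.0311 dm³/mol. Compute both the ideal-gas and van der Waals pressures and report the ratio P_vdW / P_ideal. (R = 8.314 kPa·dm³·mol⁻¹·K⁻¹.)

P_vdW / P_ideal ≈ 0.9387

Ideal: P_ideal = nRT/V = (0.543)(8.314)(744)/0.497 = 6758.13 kPa
vdW: P = nRT/(V − nb) − a n²/V² = 3358.79/0.480113 − 160.988/0.247009 = 6995.83 − 651.750 = 6344.08 kPa
Ratio = 6344.08/6758.13 = 0.9387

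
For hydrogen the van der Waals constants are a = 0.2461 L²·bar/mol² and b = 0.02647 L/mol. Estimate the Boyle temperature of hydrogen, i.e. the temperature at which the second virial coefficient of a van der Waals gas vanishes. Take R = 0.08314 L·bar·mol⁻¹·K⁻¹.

For a van der Waals gas the second virial coefficient B₂ = b − a/(RT) vanishes at T_B = a/(Rb).
T_B = 0.2461/(0.08314×0.02647) = 0.2461/0.0022007 = 111.8 K

T_B ≈ 111.8 K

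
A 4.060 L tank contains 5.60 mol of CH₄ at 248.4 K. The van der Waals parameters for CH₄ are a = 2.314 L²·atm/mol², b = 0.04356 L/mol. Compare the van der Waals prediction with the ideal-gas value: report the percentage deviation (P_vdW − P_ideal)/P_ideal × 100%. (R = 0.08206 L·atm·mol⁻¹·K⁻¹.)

Ideal: P_ideal = nRT/V = (5.60)(0.08206)(248.4)/4.060 = 28.1155 atm
vdW: P = nRT/(V − nb) − a n²/V² = 114.149/3.81606 − 72.5670/16.4836 = 29.9128 − 4.40238 = 25.5104 atm
% deviation = (25.5104 − 28.1155)/28.1155 × 100% = -9.27%

-9.27 %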